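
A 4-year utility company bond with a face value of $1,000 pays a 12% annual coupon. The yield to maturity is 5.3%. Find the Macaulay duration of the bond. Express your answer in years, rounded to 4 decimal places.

Periodic yield y = 0.053. Discount each cash flow and weight by its year:
  t   CF        PV=CF/(1+0.053)^t    t·PV
  1       120.00       113.9601       113.9601
  2       120.00       108.2242       216.4485
  3       120.00       102.7770       308.3311
  4     1,120.00       910.9710     3,643.8839
  Σ                  1,235.9324     4,282.6236
Price P = Σ PV = 1,235.9324.
Macaulay duration = Σ(t·PV) / P = 4,282.6236 / 1,235.9324 = 3.46510 years.

3.4651 years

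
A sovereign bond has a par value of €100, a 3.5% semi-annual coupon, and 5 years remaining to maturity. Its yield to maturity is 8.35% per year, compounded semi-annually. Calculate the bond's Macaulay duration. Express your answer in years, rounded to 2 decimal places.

4.58 years

Periodic yield y = 0.04175. Discount each cash flow and weight by its period:
  t   CF        PV=CF/(1+0.04175)^t    t·PV
  1         1.75         1.6799         1.6799
  2         1.75         1.6125         3.2251
  3         1.75         1.5479         4.6437
  4         1.75         1.4859         5.9435
  5         1.75         1.4263         7.1317
  6         1.75         1.3692         8.2150
  7         1.75         1.3143         9.2001
  8         1.75         1.2616        10.0930
  9         1.75         1.2111        10.8996
  10      101.75        67.5926       675.9263
  Σ                     80.5013       736.9578
Price P = Σ PV = 80.5013.
Macaulay duration = Σ(t·PV) / P = 736.9578 / 80.5013 = 9.15461 half-year periods.
In years: 9.15461 / 2 = 4.57730 years.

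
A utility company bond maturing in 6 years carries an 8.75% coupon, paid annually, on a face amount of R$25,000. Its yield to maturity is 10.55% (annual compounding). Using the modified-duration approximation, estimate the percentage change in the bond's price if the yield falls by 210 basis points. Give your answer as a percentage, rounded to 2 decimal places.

Periodic yield y = 0.1055. Modified duration first:
  t   CF        PV=CF/(1+0.1055)^t    t·PV
  1     2,187.50     1,978.7427     1,978.7427
  2     2,187.50     1,789.9074     3,579.8148
  3     2,187.50     1,619.0931     4,857.2793
  4     2,187.50     1,464.5799     5,858.3197
  5     2,187.50     1,324.8122     6,624.0611
  6    27,187.50    14,894.1867    89,365.1201
  Σ                 23,071.3220   112,263.3376
P = 23,071.3220; D_Mac = 4.86593 yrs; D_mod = 4.86593/(1+0.1055) = 4.40156 yrs.
ΔP/P ≈ -D_mod · Δy = -4.40156 × (-0.021) = +0.092433 = +9.2433%.

+9.24%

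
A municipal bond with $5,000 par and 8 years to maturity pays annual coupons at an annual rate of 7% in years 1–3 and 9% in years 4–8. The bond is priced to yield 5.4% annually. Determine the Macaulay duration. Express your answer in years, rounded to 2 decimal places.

Periodic yield y = 0.054. Discount each cash flow and weight by its year:
  t   CF        PV=CF/(1+0.054)^t    t·PV
  1       350.00       332.0683       332.0683
  2       350.00       315.0553       630.1106
  3       350.00       298.9140       896.7419
  4       450.00       364.6280     1,458.5122
  5       450.00       345.9469     1,729.7346
  6       450.00       328.2229     1,969.3373
  7       450.00       311.4069     2,179.8483
  8     5,450.00     3,578.2577    28,626.0617
  Σ                  5,874.5001    37,822.4149
Price P = Σ PV = 5,874.5001.
Macaulay duration = Σ(t·PV) / P = 37,822.4149 / 5,874.5001 = 6.43841 years.

6.44 years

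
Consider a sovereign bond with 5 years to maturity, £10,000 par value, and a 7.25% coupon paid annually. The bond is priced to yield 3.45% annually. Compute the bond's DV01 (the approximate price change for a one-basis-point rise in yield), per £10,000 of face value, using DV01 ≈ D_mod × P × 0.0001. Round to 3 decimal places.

Periodic yield y = 0.0345.
  t   CF        PV=CF/(1+0.0345)^t    t·PV
  1       725.00       700.8217       700.8217
  2       725.00       677.4496     1,354.8993
  3       725.00       654.8571     1,964.5712
  4       725.00       633.0180     2,532.0718
  5    10,725.00     9,052.0058    45,260.0292
  Σ                 11,718.1522    51,812.3932
P = 11,718.1522; D_Mac = 4.42155 yrs; D_mod = 4.27409 yrs.
DV01 ≈ 4.27409 × 11,718.1522 × 0.0001 = 5.008448.

£5.008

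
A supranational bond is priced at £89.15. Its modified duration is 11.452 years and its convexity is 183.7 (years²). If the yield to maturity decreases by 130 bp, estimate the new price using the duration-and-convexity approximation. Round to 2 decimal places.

Duration effect: -D_mod·Δy = -11.452 × (-0.013) = +0.148876
Convexity effect: ½·C·(Δy)² = 0.5 × 183.7 × (-0.013)² = +0.01552265
ΔP/P ≈ +0.148876 + 0.01552265 = +0.16439865
New price ≈ 89.15 × (1 + 0.16439865) = 103.8061396475.

£103.81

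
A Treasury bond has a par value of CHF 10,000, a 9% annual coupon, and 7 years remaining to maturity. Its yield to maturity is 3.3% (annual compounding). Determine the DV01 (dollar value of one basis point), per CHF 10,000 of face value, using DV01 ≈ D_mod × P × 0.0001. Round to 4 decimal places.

Periodic yield y = 0.033.
  t   CF        PV=CF/(1+0.033)^t    t·PV
  1       900.00       871.2488       871.2488
  2       900.00       843.4161     1,686.8321
  3       900.00       816.4725     2,449.4174
  4       900.00       790.3896     3,161.5584
  5       900.00       765.1400     3,825.7000
  6       900.00       740.6970     4,444.1819
  7    10,900.00     8,684.0886    60,788.6204
  Σ                 13,511.4525    77,227.5591
P = 13,511.4525; D_Mac = 5.71571 yrs; D_mod = 5.53312 yrs.
DV01 ≈ 5.53312 × 13,511.4525 × 0.0001 = 7.476046.

CHF 7.4760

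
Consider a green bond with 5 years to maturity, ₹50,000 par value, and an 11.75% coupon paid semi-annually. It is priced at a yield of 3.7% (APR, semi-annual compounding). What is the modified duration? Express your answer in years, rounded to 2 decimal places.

4.02 years

Periodic yield y = 0.0185. First find Macaulay duration:
  t   CF        PV=CF/(1+0.0185)^t    t·PV
  1     2,937.50     2,884.1433     2,884.1433
  2     2,937.50     2,831.7559     5,663.5117
  3     2,937.50     2,780.3199     8,340.9598
  4     2,937.50     2,729.8183    10,919.2732
  5     2,937.50     2,680.2340    13,401.1699
  6     2,937.50     2,631.5503    15,789.3018
  7     2,937.50     2,583.7509    18,086.2563
  8     2,937.50     2,536.8197    20,294.5579
  9     2,937.50     2,490.7410    22,416.6693
  10   52,937.50    44,071.0192   440,710.1921
  Σ                 68,220.1526   558,506.0354
P = 68,220.1526; Macaulay duration = 558,506.0354 / 68,220.1526 = 8.18682 half-year periods = 4.09341 years.
Modified duration = D_Mac / (1 + y) = 4.09341 / 1.0185 = 4.01906 years.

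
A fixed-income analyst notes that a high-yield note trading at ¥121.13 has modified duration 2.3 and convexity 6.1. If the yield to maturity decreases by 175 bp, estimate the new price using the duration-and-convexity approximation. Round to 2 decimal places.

Duration effect: -D_mod·Δy = -2.3 × (-0.0175) = +0.040250
Convexity effect: ½·C·(Δy)² = 0.5 × 6.1 × (-0.0175)² = +0.0009340625
ΔP/P ≈ +0.040250 + 0.0009340625 = +0.0411840625
New price ≈ 121.13 × (1 + 0.0411840625) = 126.118625490625.

¥126.12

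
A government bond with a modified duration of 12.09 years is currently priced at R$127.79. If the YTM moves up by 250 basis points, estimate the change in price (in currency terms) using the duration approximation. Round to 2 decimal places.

Duration approximation: ΔP/P ≈ -D_mod · Δy = -12.09 × (+0.025) = -0.302250.
ΔP ≈ 127.79 × (-0.302250) = -38.6245275.

-R$38.62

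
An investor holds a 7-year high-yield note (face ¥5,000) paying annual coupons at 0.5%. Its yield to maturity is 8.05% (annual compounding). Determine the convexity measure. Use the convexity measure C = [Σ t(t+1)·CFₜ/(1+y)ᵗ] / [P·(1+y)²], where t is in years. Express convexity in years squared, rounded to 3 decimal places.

46.694

With y = 0.0805:
  t   CF        PV=CF/(1+0.0805)^t    t·PV        t(t+1)·PV
  1        25.00        23.1374        23.1374          46.2749
  2        25.00        21.4136        42.8273         128.4818
  3        25.00        19.8183        59.4548         237.8192
  4        25.00        18.3418        73.3670         366.8351
  5        25.00        16.9752        84.8762         509.2575
  6        25.00        15.7105        94.2633         659.8431
  7     5,025.00     2,922.5548    20,457.8838     163,663.0704
  Σ                  3,037.9517    20,835.8099     165,611.5820
P = 3,037.9517.
Convexity = Σ t(t+1)·PV / [P·(1+y)²] = 165,611.5820 / (3,037.9517 × 1.167480) = 46.69392.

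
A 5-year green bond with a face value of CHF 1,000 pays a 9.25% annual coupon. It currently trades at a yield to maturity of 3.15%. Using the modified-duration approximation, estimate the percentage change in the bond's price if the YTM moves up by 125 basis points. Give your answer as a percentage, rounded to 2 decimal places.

-5.23%

Periodic yield y = 0.0315. Modified duration first:
  t   CF        PV=CF/(1+0.0315)^t    t·PV
  1        92.50        89.6752        89.6752
  2        92.50        86.9367       173.8734
  3        92.50        84.2818       252.8455
  4        92.50        81.7080       326.8322
  5     1,092.50       935.5678     4,677.8392
  Σ                  1,278.1697     5,521.0656
P = 1,278.1697; D_Mac = 4.31951 yrs; D_mod = 4.31951/(1+0.0315) = 4.18760 yrs.
ΔP/P ≈ -D_mod · Δy = -4.18760 × (+0.0125) = -0.052345 = -5.2345%.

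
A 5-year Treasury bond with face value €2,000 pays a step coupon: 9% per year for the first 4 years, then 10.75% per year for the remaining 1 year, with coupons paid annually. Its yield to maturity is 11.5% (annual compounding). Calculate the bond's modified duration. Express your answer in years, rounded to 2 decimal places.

Periodic yield y = 0.115. First find Macaulay duration:
  t   CF        PV=CF/(1+0.115)^t    t·PV
  1       180.00       161.4350       161.4350
  2       180.00       144.7847       289.5695
  3       180.00       129.8518       389.5553
  4       180.00       116.4590       465.8360
  5     2,215.00     1,285.2849     6,426.4243
  Σ                  1,837.8153     7,732.8201
P = 1,837.8153; Macaulay duration = 7,732.8201 / 1,837.8153 = 4.20762 years.
Modified duration = D_Mac / (1 + y) = 4.20762 / 1.115 = 3.77365 years.

3.77 years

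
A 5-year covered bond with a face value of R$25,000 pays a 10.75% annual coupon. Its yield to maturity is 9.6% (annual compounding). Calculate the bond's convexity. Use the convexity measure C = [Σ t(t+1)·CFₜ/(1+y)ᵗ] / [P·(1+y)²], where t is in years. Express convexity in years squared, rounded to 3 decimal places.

With y = 0.096:
  t   CF        PV=CF/(1+0.096)^t    t·PV        t(t+1)·PV
  1     2,687.50     2,452.0985     2,452.0985       4,904.1971
  2     2,687.50     2,237.3162     4,474.6324      13,423.8971
  3     2,687.50     2,041.3469     6,124.0407      24,496.1626
  4     2,687.50     1,862.5428     7,450.1711      37,250.8556
  5    27,687.50    17,507.7757    87,538.8783     525,233.2695
  Σ                 26,101.0800   108,039.8209     605,308.3819
P = 26,101.0800.
Convexity = Σ t(t+1)·PV / [P·(1+y)²] = 605,308.3819 / (26,101.0800 × 1.201216) = 19.30621.

19.306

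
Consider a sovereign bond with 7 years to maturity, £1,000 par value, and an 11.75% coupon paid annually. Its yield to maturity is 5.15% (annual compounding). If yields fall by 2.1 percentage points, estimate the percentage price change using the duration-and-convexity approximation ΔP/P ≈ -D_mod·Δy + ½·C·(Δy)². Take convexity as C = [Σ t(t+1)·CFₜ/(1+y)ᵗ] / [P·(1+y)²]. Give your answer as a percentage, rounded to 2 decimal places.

+11.63%

With y = 0.0515:
  t   CF        PV=CF/(1+0.0515)^t    t·PV        t(t+1)·PV
  1       117.50       111.7451       111.7451         223.4903
  2       117.50       106.2721       212.5442         637.6327
  3       117.50       101.0672       303.2015       1,212.8058
  4       117.50        96.1171       384.4685       1,922.3424
  5       117.50        91.4095       457.0477       2,742.2859
  6       117.50        86.9325       521.5950       3,651.1653
  7     1,117.50       786.2897     5,504.0280      44,032.2238
  Σ                  1,379.8333     7,494.6300      54,421.9462
P = 1,379.8333; D_Mac = 5.43155 yrs; D_mod = 5.16552 yrs; C = 35.67212.
Duration effect: -5.16552 × (-0.021) = +0.108476
Convexity effect: 0.5 × 35.67212 × (-0.021)² = +0.0078657
ΔP/P ≈ +0.108476 + 0.0078657 = +0.116342 = +11.6342%.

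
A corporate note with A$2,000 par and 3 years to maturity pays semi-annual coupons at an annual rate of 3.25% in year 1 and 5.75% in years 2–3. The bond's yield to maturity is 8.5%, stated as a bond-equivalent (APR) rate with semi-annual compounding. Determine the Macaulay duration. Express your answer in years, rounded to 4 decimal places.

Periodic yield y = 0.0425. Discount each cash flow and weight by its period:
  t   CF        PV=CF/(1+0.0425)^t    t·PV
  1        32.50        31.1751        31.1751
  2        32.50        29.9041        59.8083
  3        57.50        50.7504       152.2513
  4        57.50        48.6815       194.7258
  5        57.50        46.6968       233.4842
  6     2,057.50     1,602.8152     9,616.8914
  Σ                  1,810.0232    10,288.3361
Price P = Σ PV = 1,810.0232.
Macaulay duration = Σ(t·PV) / P = 10,288.3361 / 1,810.0232 = 5.68409 half-year periods.
In years: 5.68409 / 2 = 2.84205 years.

2.8420 years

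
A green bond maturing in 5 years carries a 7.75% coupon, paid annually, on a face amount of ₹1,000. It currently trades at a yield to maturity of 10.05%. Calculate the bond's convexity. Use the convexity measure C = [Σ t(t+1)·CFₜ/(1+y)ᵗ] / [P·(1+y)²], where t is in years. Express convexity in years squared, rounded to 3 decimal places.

20.174

With y = 0.1005:
  t   CF        PV=CF/(1+0.1005)^t    t·PV        t(t+1)·PV
  1        77.50        70.4225        70.4225         140.8451
  2        77.50        63.9914       127.9828         383.9484
  3        77.50        58.1476       174.4427         697.7708
  4        77.50        52.8374       211.3496       1,056.7482
  5     1,077.50       667.5242     3,337.6212      20,025.7274
  Σ                    912.9232     3,921.8189      22,305.0398
P = 912.9232.
Convexity = Σ t(t+1)·PV / [P·(1+y)²] = 22,305.0398 / (912.9232 × 1.211100) = 20.17385.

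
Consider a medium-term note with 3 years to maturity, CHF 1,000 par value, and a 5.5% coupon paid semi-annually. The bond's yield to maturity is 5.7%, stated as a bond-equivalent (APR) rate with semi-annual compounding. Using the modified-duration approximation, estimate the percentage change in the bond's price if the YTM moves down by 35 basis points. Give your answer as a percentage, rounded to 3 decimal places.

+0.955%

Periodic yield y = 0.0285. Modified duration first:
  t   CF        PV=CF/(1+0.0285)^t    t·PV
  1        27.50        26.7380        26.7380
  2        27.50        25.9971        51.9941
  3        27.50        25.2767        75.8300
  4        27.50        24.5762        98.3050
  5        27.50        23.8952       119.4761
  6     1,027.50       868.0726     5,208.4357
  Σ                    994.5558     5,580.7789
P = 994.5558; D_Mac = 5.61133 half-year periods = 2.80566 yrs; D_mod = 2.80566/(1+0.0285) = 2.72792 yrs.
ΔP/P ≈ -D_mod · Δy = -2.72792 × (-0.0035) = +0.009548 = +0.9548%.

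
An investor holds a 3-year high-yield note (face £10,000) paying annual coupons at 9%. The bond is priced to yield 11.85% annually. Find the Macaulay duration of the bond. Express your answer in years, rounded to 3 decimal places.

2.750 years

Periodic yield y = 0.1185. Discount each cash flow and weight by its year:
  t   CF        PV=CF/(1+0.1185)^t    t·PV
  1       900.00       804.6491       804.6491
  2       900.00       719.4002     1,438.8003
  3    10,900.00     7,789.6605    23,368.9816
  Σ                  9,313.7098    25,612.4311
Price P = Σ PV = 9,313.7098.
Macaulay duration = Σ(t·PV) / P = 25,612.4311 / 9,313.7098 = 2.74997 years.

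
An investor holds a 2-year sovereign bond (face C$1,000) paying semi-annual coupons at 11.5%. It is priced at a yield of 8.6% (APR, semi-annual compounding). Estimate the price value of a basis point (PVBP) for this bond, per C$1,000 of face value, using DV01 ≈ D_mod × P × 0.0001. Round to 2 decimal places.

C$0.19

Periodic yield y = 0.043.
  t   CF        PV=CF/(1+0.043)^t    t·PV
  1        57.50        55.1294        55.1294
  2        57.50        52.8566       105.7132
  3        57.50        50.6775       152.0324
  4     1,057.50       893.6000     3,574.3999
  Σ                  1,052.2635     3,887.2749
P = 1,052.2635; D_Mac = 3.69420 half-year periods = 1.84710 yrs; D_mod = 1.77095 yrs.
DV01 ≈ 1.77095 × 1,052.2635 × 0.0001 = 0.186351.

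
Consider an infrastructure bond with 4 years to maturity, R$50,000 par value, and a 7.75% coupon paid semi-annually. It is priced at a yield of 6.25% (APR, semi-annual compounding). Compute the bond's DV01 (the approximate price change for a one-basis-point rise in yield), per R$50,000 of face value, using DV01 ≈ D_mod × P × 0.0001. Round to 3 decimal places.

Periodic yield y = 0.03125.
  t   CF        PV=CF/(1+0.03125)^t    t·PV
  1     1,937.50     1,878.7879     1,878.7879
  2     1,937.50     1,821.8549     3,643.7098
  3     1,937.50     1,766.6472     5,299.9416
  4     1,937.50     1,713.1124     6,852.4497
  5     1,937.50     1,661.1999     8,305.9996
  6     1,937.50     1,610.8605     9,665.1632
  7     1,937.50     1,562.0466    10,934.3261
  8    51,937.50    40,604.0495   324,832.3961
  Σ                 52,618.5590   371,412.7740
P = 52,618.5590; D_Mac = 7.05859 half-year periods = 3.52929 yrs; D_mod = 3.42235 yrs.
DV01 ≈ 3.42235 × 52,618.5590 × 0.0001 = 18.007892.

R$18.008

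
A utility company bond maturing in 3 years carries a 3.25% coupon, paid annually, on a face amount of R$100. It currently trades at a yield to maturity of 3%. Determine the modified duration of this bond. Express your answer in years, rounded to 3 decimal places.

Periodic yield y = 0.03. First find Macaulay duration:
  t   CF        PV=CF/(1+0.03)^t    t·PV
  1         3.25         3.1553         3.1553
  2         3.25         3.0634         6.1269
  3       103.25        94.4884       283.4651
  Σ                    100.7072       292.7473
P = 100.7072; Macaulay duration = 292.7473 / 100.7072 = 2.90692 years.
Modified duration = D_Mac / (1 + y) = 2.90692 / 1.03 = 2.82225 years.

2.822 years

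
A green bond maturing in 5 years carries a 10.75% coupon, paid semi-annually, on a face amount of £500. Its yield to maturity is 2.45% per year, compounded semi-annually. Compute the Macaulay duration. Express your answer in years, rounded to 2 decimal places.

Periodic yield y = 0.01225. Discount each cash flow and weight by its period:
  t   CF        PV=CF/(1+0.01225)^t    t·PV
  1       26.875        26.5498        26.5498
  2       26.875        26.2285        52.4569
  3       26.875        25.9111        77.7332
  4       26.875        25.5975       102.3899
  5       26.875        25.2877       126.4386
  6       26.875        24.9817       149.8901
  7       26.875        24.6794       172.7556
  8       26.875        24.3807       195.0456
  9       26.875        24.0857       216.7709
  10     526.875       466.4765     4,664.7647
  Σ                    694.1784     5,784.7952
Price P = Σ PV = 694.1784.
Macaulay duration = Σ(t·PV) / P = 5,784.7952 / 694.1784 = 8.33330 half-year periods.
In years: 8.33330 / 2 = 4.16665 years.

4.17 years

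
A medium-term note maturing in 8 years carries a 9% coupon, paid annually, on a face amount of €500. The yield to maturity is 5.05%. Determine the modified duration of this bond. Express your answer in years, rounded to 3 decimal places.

5.960 years

Periodic yield y = 0.0505. First find Macaulay duration:
  t   CF        PV=CF/(1+0.0505)^t    t·PV
  1        45.00        42.8367        42.8367
  2        45.00        40.7775        81.5550
  3        45.00        38.8172       116.4516
  4        45.00        36.9512       147.8047
  5        45.00        35.1748       175.8742
  6        45.00        33.4839       200.9035
  7        45.00        31.8743       223.1198
  8       545.00       367.4752     2,939.8017
  Σ                    627.3908     3,928.3473
P = 627.3908; Macaulay duration = 3,928.3473 / 627.3908 = 6.26140 years.
Modified duration = D_Mac / (1 + y) = 6.26140 / 1.0505 = 5.96040 years.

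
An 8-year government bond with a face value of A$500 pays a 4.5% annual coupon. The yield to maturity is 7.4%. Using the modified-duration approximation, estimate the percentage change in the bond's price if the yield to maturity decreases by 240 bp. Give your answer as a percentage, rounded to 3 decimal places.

Periodic yield y = 0.074. Modified duration first:
  t   CF        PV=CF/(1+0.074)^t    t·PV
  1        22.50        20.9497        20.9497
  2        22.50        19.5063        39.0125
  3        22.50        18.1623        54.4868
  4        22.50        16.9108        67.6434
  5        22.50        15.7457        78.7283
  6        22.50        14.6608        87.9646
  7        22.50        13.6506        95.5544
  8       522.50       295.1563     2,361.2503
  Σ                    414.7424     2,805.5901
P = 414.7424; D_Mac = 6.76466 yrs; D_mod = 6.76466/(1+0.074) = 6.29856 yrs.
ΔP/P ≈ -D_mod · Δy = -6.29856 × (-0.024) = +0.151166 = +15.1166%.

+15.117%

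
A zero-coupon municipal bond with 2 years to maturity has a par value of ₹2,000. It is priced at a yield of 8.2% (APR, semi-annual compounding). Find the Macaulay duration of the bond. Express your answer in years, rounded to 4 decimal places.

A zero-coupon bond has a single cash flow at maturity, so its Macaulay duration equals its maturity: 2 years.
(Equivalently: 4 semi-annual periods ÷ 2 = 2 years.)

2.0000 years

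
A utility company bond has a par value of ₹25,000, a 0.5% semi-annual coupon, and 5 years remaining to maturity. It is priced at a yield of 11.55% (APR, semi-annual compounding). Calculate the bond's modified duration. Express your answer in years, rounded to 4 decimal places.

Periodic yield y = 0.05775. First find Macaulay duration:
  t   CF        PV=CF/(1+0.05775)^t    t·PV
  1        62.50        59.0877        59.0877
  2        62.50        55.8617       111.7233
  3        62.50        52.8118       158.4354
  4        62.50        49.9284       199.7137
  5        62.50        47.2025       236.0124
  6        62.50        44.6254       267.7522
  7        62.50        42.1890       295.3227
  8        62.50        39.8856       319.0845
  9        62.50        37.7079       339.3714
  10   25,062.50    14,295.3255   142,953.2555
  Σ                 14,724.6254   144,939.7588
P = 14,724.6254; Macaulay duration = 144,939.7588 / 14,724.6254 = 9.84336 half-year periods = 4.92168 years.
Modified duration = D_Mac / (1 + y) = 4.92168 / 1.05775 = 4.65297 years.

4.6530 years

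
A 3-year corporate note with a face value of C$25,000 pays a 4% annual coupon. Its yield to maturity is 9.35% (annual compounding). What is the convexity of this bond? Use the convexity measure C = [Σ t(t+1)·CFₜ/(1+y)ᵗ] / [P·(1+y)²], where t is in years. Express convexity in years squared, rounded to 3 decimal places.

With y = 0.0935:
  t   CF        PV=CF/(1+0.0935)^t    t·PV        t(t+1)·PV
  1     1,000.00       914.4947       914.4947       1,828.9895
  2     1,000.00       836.3006     1,672.6013       5,017.8038
  3    26,000.00    19,884.6058    59,653.8174     238,615.2696
  Σ                 21,635.4012    62,240.9134     245,462.0629
P = 21,635.4012.
Convexity = Σ t(t+1)·PV / [P·(1+y)²] = 245,462.0629 / (21,635.4012 × 1.195742) = 9.48816.

9.488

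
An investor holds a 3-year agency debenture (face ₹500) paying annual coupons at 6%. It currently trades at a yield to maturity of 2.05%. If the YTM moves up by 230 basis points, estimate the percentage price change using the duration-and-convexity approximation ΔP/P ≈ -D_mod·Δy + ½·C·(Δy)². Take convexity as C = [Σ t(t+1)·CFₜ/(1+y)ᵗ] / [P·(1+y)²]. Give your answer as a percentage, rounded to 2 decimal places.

-6.12%

With y = 0.0205:
  t   CF        PV=CF/(1+0.0205)^t    t·PV        t(t+1)·PV
  1        30.00        29.3974        29.3974          58.7947
  2        30.00        28.8068        57.6136         172.8409
  3       530.00       498.6971     1,496.0913       5,984.3652
  Σ                    556.9013     1,583.1023       6,216.0008
P = 556.9013; D_Mac = 2.84270 yrs; D_mod = 2.78559 yrs; C = 10.71783.
Duration effect: -2.78559 × (+0.023) = -0.064069
Convexity effect: 0.5 × 10.71783 × (0.023)² = +0.0028349
ΔP/P ≈ -0.064069 + 0.0028349 = -0.061234 = -6.1234%.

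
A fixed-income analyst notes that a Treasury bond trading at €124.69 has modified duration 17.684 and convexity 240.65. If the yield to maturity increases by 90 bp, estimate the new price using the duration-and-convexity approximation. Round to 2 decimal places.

€106.06

Duration effect: -D_mod·Δy = -17.684 × (+0.009) = -0.159156
Convexity effect: ½·C·(Δy)² = 0.5 × 240.65 × (0.009)² = +0.009746325
ΔP/P ≈ -0.159156 + 0.009746325 = -0.149409675
New price ≈ 124.69 × (1 - 0.149409675) = 106.06010762425.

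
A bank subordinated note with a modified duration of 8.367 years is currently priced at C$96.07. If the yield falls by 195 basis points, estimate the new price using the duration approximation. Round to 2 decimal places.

C$111.74

Duration approximation: ΔP/P ≈ -D_mod · Δy = -8.367 × (-0.0195) = +0.1631565.
New price ≈ 96.07 × (1 + 0.1631565) = 111.744444955.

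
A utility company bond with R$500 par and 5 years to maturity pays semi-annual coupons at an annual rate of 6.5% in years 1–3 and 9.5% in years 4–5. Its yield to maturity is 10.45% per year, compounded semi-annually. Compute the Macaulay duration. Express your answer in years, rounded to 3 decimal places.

4.278 years

Periodic yield y = 0.05225. Discount each cash flow and weight by its period:
  t   CF        PV=CF/(1+0.05225)^t    t·PV
  1        16.25        15.4431        15.4431
  2        16.25        14.6763        29.3525
  3        16.25        13.9475        41.8425
  4        16.25        13.2549        53.0197
  5        16.25        12.5968        62.9838
  6        16.25        11.9713        71.8275
  7        23.75        16.6277       116.3936
  8        23.75        15.8020       126.4160
  9        23.75        15.0173       135.1561
  10      523.75       314.7275     3,147.2750
  Σ                    444.0643     3,799.7100
Price P = Σ PV = 444.0643.
Macaulay duration = Σ(t·PV) / P = 3,799.7100 / 444.0643 = 8.55667 half-year periods.
In years: 8.55667 / 2 = 4.27833 years.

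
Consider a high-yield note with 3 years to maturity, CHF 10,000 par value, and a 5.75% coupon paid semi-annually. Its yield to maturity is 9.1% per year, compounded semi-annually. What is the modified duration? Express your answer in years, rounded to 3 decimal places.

Periodic yield y = 0.0455. First find Macaulay duration:
  t   CF        PV=CF/(1+0.0455)^t    t·PV
  1       287.50       274.9880       274.9880
  2       287.50       263.0206       526.0412
  3       287.50       251.5740       754.7220
  4       287.50       240.6255       962.5021
  5       287.50       230.1535     1,150.7677
  6    10,287.50     7,877.0867    47,262.5202
  Σ                  9,137.4484    50,931.5412
P = 9,137.4484; Macaulay duration = 50,931.5412 / 9,137.4484 = 5.57393 half-year periods = 2.78697 years.
Modified duration = D_Mac / (1 + y) = 2.78697 / 1.0455 = 2.66568 years.

2.666 years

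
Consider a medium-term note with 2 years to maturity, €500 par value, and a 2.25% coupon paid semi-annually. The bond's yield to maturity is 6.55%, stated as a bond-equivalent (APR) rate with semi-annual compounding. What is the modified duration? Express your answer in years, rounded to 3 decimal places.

Periodic yield y = 0.03275. First find Macaulay duration:
  t   CF        PV=CF/(1+0.03275)^t    t·PV
  1        5.625         5.4466         5.4466
  2        5.625         5.2739        10.5478
  3        5.625         5.1067        15.3200
  4      505.625       444.4754     1,777.9016
  Σ                    460.3026     1,809.2160
P = 460.3026; Macaulay duration = 1,809.2160 / 460.3026 = 3.93049 half-year periods = 1.96525 years.
Modified duration = D_Mac / (1 + y) = 1.96525 / 1.03275 = 1.90293 years.

1.903 years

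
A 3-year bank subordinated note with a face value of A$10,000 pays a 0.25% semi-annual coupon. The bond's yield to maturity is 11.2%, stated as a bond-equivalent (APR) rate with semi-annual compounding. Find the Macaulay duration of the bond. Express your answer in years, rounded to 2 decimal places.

2.99 years

Periodic yield y = 0.056. Discount each cash flow and weight by its period:
  t   CF        PV=CF/(1+0.056)^t    t·PV
  1        12.50        11.8371        11.8371
  2        12.50        11.2094        22.4188
  3        12.50        10.6150        31.8449
  4        12.50        10.0520        40.2082
  5        12.50         9.5190        47.5949
  6    10,012.50     7,220.3628    43,322.1768
  Σ                  7,273.5953    43,476.0806
Price P = Σ PV = 7,273.5953.
Macaulay duration = Σ(t·PV) / P = 43,476.0806 / 7,273.5953 = 5.97725 half-year periods.
In years: 5.97725 / 2 = 2.98862 years.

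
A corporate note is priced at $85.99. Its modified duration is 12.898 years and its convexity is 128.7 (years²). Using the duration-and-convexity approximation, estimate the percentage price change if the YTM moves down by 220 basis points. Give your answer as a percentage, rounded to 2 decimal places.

Duration effect: -D_mod·Δy = -12.898 × (-0.022) = +0.283756
Convexity effect: ½·C·(Δy)² = 0.5 × 128.7 × (-0.022)² = +0.0311454
ΔP/P ≈ +0.283756 + 0.0311454 = +0.3149014
= +31.49014%.

+31.49%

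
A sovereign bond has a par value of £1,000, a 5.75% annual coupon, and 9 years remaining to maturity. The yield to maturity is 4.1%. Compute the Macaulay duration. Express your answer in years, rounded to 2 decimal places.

Periodic yield y = 0.041. Discount each cash flow and weight by its year:
  t   CF        PV=CF/(1+0.041)^t    t·PV
  1        57.50        55.2354        55.2354
  2        57.50        53.0599       106.1198
  3        57.50        50.9701       152.9104
  4        57.50        48.9627       195.8506
  5        57.50        47.0342       235.1712
  6        57.50        45.1818       271.0908
  7        57.50        43.4023       303.8161
  8        57.50        41.6929       333.5431
  9     1,057.50       736.5866     6,629.2793
  Σ                  1,122.1258     8,283.0167
Price P = Σ PV = 1,122.1258.
Macaulay duration = Σ(t·PV) / P = 8,283.0167 / 1,122.1258 = 7.38154 years.

7.38 years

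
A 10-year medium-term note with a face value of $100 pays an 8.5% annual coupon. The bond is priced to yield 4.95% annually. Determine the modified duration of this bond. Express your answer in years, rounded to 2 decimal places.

7.12 years

Periodic yield y = 0.0495. First find Macaulay duration:
  t   CF        PV=CF/(1+0.0495)^t    t·PV
  1         8.50         8.0991         8.0991
  2         8.50         7.7171        15.4342
  3         8.50         7.3531        22.0594
  4         8.50         7.0063        28.0252
  5         8.50         6.6759        33.3793
  6         8.50         6.3610        38.1659
  7         8.50         6.0610        42.4268
  8         8.50         5.7751        46.2008
  9         8.50         5.5027        49.5244
  10      108.50        66.9276       669.2761
  Σ                    127.4788       952.5911
P = 127.4788; Macaulay duration = 952.5911 / 127.4788 = 7.47254 years.
Modified duration = D_Mac / (1 + y) = 7.47254 / 1.0495 = 7.12010 years.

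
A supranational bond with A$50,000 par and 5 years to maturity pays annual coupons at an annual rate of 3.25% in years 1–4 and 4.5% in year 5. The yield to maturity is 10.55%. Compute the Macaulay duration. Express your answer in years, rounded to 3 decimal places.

4.636 years

Periodic yield y = 0.1055. Discount each cash flow and weight by its year:
  t   CF        PV=CF/(1+0.1055)^t    t·PV
  1     1,625.00     1,469.9231     1,469.9231
  2     1,625.00     1,329.6455     2,659.2910
  3     1,625.00     1,202.7549     3,608.2646
  4     1,625.00     1,087.9737     4,351.8946
  5    52,250.00    31,644.0863   158,220.4315
  Σ                 36,734.3834   170,309.8048
Price P = Σ PV = 36,734.3834.
Macaulay duration = Σ(t·PV) / P = 170,309.8048 / 36,734.3834 = 4.63625 years.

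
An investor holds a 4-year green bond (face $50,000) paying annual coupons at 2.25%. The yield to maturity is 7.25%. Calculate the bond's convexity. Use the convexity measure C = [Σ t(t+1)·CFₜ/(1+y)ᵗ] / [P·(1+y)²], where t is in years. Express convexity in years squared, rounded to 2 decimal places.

16.55

With y = 0.0725:
  t   CF        PV=CF/(1+0.0725)^t    t·PV        t(t+1)·PV
  1     1,125.00     1,048.9510     1,048.9510       2,097.9021
  2     1,125.00       978.0429     1,956.0859       5,868.2576
  3     1,125.00       911.9281     2,735.7844      10,943.1377
  4    51,125.00    38,640.6228   154,562.4912     772,812.4559
  Σ                 41,579.5449   160,303.3125     791,721.7533
P = 41,579.5449.
Convexity = Σ t(t+1)·PV / [P·(1+y)²] = 791,721.7533 / (41,579.5449 × 1.150256) = 16.55382.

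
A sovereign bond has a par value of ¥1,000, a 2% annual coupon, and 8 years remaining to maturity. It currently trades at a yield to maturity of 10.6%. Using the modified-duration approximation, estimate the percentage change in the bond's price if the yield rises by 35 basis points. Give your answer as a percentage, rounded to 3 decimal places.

Periodic yield y = 0.106. Modified duration first:
  t   CF        PV=CF/(1+0.106)^t    t·PV
  1        20.00        18.0832        18.0832
  2        20.00        16.3501        32.7001
  3        20.00        14.7831        44.3492
  4        20.00        13.3662        53.4650
  5        20.00        12.0852        60.4261
  6        20.00        10.9270        65.5617
  7        20.00         9.8797        69.1580
  8     1,020.00       455.5742     3,644.5939
  Σ                    551.0487     3,988.3372
P = 551.0487; D_Mac = 7.23772 yrs; D_mod = 7.23772/(1+0.106) = 6.54405 yrs.
ΔP/P ≈ -D_mod · Δy = -6.54405 × (+0.0035) = -0.022904 = -2.2904%.

-2.290%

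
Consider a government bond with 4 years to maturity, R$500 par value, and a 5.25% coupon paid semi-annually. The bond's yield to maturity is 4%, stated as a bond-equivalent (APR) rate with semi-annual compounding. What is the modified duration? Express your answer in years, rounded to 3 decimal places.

3.597 years

Periodic yield y = 0.02. First find Macaulay duration:
  t   CF        PV=CF/(1+0.02)^t    t·PV
  1       13.125        12.8676        12.8676
  2       13.125        12.6153        25.2307
  3       13.125        12.3680        37.1039
  4       13.125        12.1255        48.5019
  5       13.125        11.8877        59.4386
  6       13.125        11.6546        69.9277
  7       13.125        11.4261        79.9827
  8      513.125       437.9472     3,503.5780
  Σ                    522.8921     3,836.6312
P = 522.8921; Macaulay duration = 3,836.6312 / 522.8921 = 7.33733 half-year periods = 3.66866 years.
Modified duration = D_Mac / (1 + y) = 3.66866 / 1.02 = 3.59673 years.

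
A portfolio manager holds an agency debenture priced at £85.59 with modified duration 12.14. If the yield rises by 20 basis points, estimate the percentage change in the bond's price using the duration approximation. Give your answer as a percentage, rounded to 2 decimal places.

Duration approximation: ΔP/P ≈ -D_mod · Δy = -12.14 × (+0.002) = -0.024280.
As a percentage: -2.4280%.

-2.43%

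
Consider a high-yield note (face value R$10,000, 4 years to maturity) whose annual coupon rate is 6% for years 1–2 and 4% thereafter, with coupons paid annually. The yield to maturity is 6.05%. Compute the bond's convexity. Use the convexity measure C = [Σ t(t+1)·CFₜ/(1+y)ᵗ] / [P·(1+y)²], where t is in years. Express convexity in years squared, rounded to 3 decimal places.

With y = 0.0605:
  t   CF        PV=CF/(1+0.0605)^t    t·PV        t(t+1)·PV
  1       600.00       565.7709       565.7709       1,131.5417
  2       600.00       533.4944     1,066.9889       3,200.9667
  3       400.00       335.3729     1,006.1187       4,024.4749
  4    10,400.00     8,222.2494    32,888.9978     164,444.9888
  Σ                  9,656.8877    35,527.8762     172,801.9721
P = 9,656.8877.
Convexity = Σ t(t+1)·PV / [P·(1+y)²] = 172,801.9721 / (9,656.8877 × 1.124660) = 15.91073.

15.911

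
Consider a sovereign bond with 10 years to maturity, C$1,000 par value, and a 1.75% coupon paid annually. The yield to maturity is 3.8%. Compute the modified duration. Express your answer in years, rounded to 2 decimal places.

8.84 years

Periodic yield y = 0.038. First find Macaulay duration:
  t   CF        PV=CF/(1+0.038)^t    t·PV
  1        17.50        16.8593        16.8593
  2        17.50        16.2421        32.4843
  3        17.50        15.6475        46.9426
  4        17.50        15.0747        60.2988
  5        17.50        14.5228        72.6142
  6        17.50        13.9912        83.9470
  7        17.50        13.4790        94.3528
  8        17.50        12.9855       103.8841
  9        17.50        12.5101       112.5912
  10    1,017.50       700.7464     7,007.4641
  Σ                    832.0587     7,631.4384
P = 832.0587; Macaulay duration = 7,631.4384 / 832.0587 = 9.17175 years.
Modified duration = D_Mac / (1 + y) = 9.17175 / 1.038 = 8.83599 years.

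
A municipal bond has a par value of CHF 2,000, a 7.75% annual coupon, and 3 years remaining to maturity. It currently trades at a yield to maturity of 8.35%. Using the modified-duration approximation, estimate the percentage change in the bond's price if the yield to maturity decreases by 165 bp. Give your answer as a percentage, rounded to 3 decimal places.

Periodic yield y = 0.0835. Modified duration first:
  t   CF        PV=CF/(1+0.0835)^t    t·PV
  1       155.00       143.0549       143.0549
  2       155.00       132.0304       264.0608
  3     2,155.00     1,694.1838     5,082.5514
  Σ                  1,969.2691     5,489.6671
P = 1,969.2691; D_Mac = 2.78767 yrs; D_mod = 2.78767/(1+0.0835) = 2.57284 yrs.
ΔP/P ≈ -D_mod · Δy = -2.57284 × (-0.0165) = +0.042452 = +4.2452%.

+4.245%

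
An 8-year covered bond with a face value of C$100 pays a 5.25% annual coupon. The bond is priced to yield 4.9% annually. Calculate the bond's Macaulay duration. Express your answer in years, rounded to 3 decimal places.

6.751 years

Periodic yield y = 0.049. Discount each cash flow and weight by its year:
  t   CF        PV=CF/(1+0.049)^t    t·PV
  1         5.25         5.0048         5.0048
  2         5.25         4.7710         9.5420
  3         5.25         4.5481        13.6444
  4         5.25         4.3357        17.3427
  5         5.25         4.1332        20.6658
  6         5.25         3.9401        23.6406
  7         5.25         3.7560        26.2923
  8       105.25        71.7824       574.2595
  Σ                    102.2713       690.3920
Price P = Σ PV = 102.2713.
Macaulay duration = Σ(t·PV) / P = 690.3920 / 102.2713 = 6.75059 years.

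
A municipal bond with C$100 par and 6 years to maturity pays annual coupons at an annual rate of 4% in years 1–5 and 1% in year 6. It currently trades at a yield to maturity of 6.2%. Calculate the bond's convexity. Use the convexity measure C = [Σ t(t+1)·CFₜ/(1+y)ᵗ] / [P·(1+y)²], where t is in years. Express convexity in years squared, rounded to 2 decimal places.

32.32

With y = 0.062:
  t   CF        PV=CF/(1+0.062)^t    t·PV        t(t+1)·PV
  1         4.00         3.7665         3.7665           7.5330
  2         4.00         3.5466         7.0932          21.2795
  3         4.00         3.3395        10.0186          40.0745
  4         4.00         3.1446        12.5783          62.8915
  5         4.00         2.9610        14.8050          88.8298
  6       101.00        70.4003       422.4016       2,956.8110
  Σ                     87.1584       470.6631       3,177.4192
P = 87.1584.
Convexity = Σ t(t+1)·PV / [P·(1+y)²] = 3,177.4192 / (87.1584 × 1.127844) = 32.32333.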